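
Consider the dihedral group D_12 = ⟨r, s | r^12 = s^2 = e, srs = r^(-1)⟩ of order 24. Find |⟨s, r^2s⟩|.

12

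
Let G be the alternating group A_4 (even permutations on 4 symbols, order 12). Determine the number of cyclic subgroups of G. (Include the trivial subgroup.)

8

A cyclic subgroup of order d is generated by each of its φ(d) elements of order d, so the cyclic subgroups of order d number (#elements of order d)/φ(d).
Cyclic subgroups by order — order 1: 1; order 2: 3; order 3: 4.
Total: 8.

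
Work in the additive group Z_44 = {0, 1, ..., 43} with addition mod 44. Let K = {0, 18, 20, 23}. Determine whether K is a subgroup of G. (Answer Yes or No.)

18 ∈ K but its inverse 26 ∉ K, so K is not a subgroup.

No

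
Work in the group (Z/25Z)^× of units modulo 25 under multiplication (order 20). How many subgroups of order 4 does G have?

1

|G| = 20 and 4 | 20, so subgroups of order 4 are possible by Lagrange.
The subgroups of order 4 are: {1, 7, 18, 24}.
So G has 1 subgroup of order 4.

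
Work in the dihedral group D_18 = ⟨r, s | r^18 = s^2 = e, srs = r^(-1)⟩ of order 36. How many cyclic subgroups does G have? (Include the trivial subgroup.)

Group the elements of G by the cyclic subgroup they generate; each cyclic subgroup of order d accounts for φ(d) elements.
Cyclic subgroups by order — order 1: 1; order 2: 19; order 3: 1; order 6: 1; order 9: 1; order 18: 1.
Total: 24.

24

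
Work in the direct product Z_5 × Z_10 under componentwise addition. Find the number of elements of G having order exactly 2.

1

An element (a,b) has order lcm(ord(a), ord(b)); count pairs with lcm equal to 2.
Enumerating gives 1 such elements.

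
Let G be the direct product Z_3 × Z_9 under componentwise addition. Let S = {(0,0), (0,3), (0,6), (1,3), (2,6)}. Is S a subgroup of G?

|S| = 5 does not divide |G| = 27, so by Lagrange S is not a subgroup.

No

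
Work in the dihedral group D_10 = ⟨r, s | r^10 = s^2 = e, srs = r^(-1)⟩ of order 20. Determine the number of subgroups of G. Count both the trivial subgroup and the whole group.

22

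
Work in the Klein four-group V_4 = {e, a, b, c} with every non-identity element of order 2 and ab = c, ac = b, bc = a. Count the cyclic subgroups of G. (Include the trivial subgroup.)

4

Group the elements of G by the cyclic subgroup they generate; each cyclic subgroup of order d accounts for φ(d) elements.
Cyclic subgroups by order — order 1: 1; order 2: 3.
Total: 4.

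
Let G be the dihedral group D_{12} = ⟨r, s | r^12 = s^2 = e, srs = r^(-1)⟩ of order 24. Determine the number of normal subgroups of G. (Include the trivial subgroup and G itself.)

G has 34 subgroups. Checking conjugation-invariance by order — order 1: 1/1 normal; order 2: 1/13 normal; order 3: 1/1 normal; order 4: 1/7 normal; order 6: 1/5 normal; order 8: 0/3 normal; order 12: 3/3 normal; order 24: 1/1 normal.
Total normal subgroups: 9.

9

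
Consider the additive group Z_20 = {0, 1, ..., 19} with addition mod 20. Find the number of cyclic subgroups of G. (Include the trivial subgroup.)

Group the elements of G by the cyclic subgroup they generate; each cyclic subgroup of order d accounts for φ(d) elements.
Cyclic subgroups by order — order 1: 1; order 2: 1; order 4: 1; order 5: 1; order 10: 1; order 20: 1.
Total: 6.

6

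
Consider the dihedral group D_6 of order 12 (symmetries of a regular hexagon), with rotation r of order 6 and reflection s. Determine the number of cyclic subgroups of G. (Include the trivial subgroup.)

10

Each element a generates a cyclic subgroup ⟨a⟩; distinct elements may generate the same one (a cyclic group of order d has φ(d) generators).
Cyclic subgroups by order — order 1: 1; order 2: 7; order 3: 1; order 6: 1.
Total: 10.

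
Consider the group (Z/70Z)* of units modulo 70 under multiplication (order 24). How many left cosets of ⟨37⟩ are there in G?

2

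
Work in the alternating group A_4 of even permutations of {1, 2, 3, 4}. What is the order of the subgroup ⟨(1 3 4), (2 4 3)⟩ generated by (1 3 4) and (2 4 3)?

12

|⟨(1 3 4)⟩| = 3 and |⟨(2 4 3)⟩| = 3, so |H| is a multiple of lcm(3, 3) = 3 and divides |G| = 12.
Closing {(1 3 4), (2 4 3)} under the group operation gives all of G, so |H| = 12.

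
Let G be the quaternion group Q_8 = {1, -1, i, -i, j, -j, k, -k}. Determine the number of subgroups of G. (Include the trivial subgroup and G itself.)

6

|G| = 8, so by Lagrange every subgroup order divides 8. Divisors: 1, 2, 4, 8.
Subgroups by order — order 1: 1; order 2: 1; order 4: 3; order 8: 1.
Total: 1 + 1 + 3 + 1 = 6.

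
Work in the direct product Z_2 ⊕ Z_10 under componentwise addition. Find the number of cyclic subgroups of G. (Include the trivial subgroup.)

8

Each element a generates a cyclic subgroup ⟨a⟩; distinct elements may generate the same one (a cyclic group of order d has φ(d) generators).
Cyclic subgroups by order — order 1: 1; order 2: 3; order 5: 1; order 10: 3.
Total: 8.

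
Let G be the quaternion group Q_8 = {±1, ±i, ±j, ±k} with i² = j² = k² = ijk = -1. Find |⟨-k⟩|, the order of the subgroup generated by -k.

4

Computing powers of -k: the smallest k with (-k)^k = e is k = 4.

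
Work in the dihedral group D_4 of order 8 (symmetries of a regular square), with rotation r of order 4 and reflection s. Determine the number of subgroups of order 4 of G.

3

|G| = 8 and 4 | 8, so subgroups of order 4 are possible by Lagrange.
The subgroups of order 4 are: {e, r, r^2, r^3}; {e, r^2, s, r^2s}; {e, r^2, rs, r^3s}.
So G has 3 subgroups of order 4.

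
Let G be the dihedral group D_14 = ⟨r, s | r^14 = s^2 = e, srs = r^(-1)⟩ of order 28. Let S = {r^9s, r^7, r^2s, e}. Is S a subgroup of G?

Yes

|S| = 4 divides |G| = 28, consistent with Lagrange.
S contains the identity, every element's inverse is in S, and S is closed under ·: it is a subgroup.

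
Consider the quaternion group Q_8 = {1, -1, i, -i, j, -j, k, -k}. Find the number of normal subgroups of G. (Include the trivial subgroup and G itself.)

G has 6 subgroups. Checking conjugation-invariance by order — order 1: 1/1 normal; order 2: 1/1 normal; order 4: 3/3 normal; order 8: 1/1 normal.
Total normal subgroups: 6.

6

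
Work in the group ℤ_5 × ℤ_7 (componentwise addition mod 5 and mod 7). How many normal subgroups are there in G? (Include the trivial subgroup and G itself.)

4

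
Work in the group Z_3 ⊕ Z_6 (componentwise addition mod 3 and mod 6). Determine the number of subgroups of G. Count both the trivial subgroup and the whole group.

12

|G| = 18, so by Lagrange every subgroup order divides 18. Divisors: 1, 2, 3, 6, 9, 18.
Subgroups by order — order 1: 1; order 2: 1; order 3: 4; order 6: 4; order 9: 1; order 18: 1.
Total: 1 + 1 + 4 + 4 + 1 + 1 = 12.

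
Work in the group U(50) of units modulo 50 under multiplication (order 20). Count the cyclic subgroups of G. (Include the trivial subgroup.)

A cyclic subgroup of order d is generated by each of its φ(d) elements of order d, so the cyclic subgroups of order d number (#elements of order d)/φ(d).
Cyclic subgroups by order — order 1: 1; order 2: 1; order 4: 1; order 5: 1; order 10: 1; order 20: 1.
Total: 6.

6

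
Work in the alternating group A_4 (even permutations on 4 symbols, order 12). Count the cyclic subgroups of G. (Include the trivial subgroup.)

8

A cyclic subgroup of order d is generated by each of its φ(d) elements of order d, so the cyclic subgroups of order d number (#elements of order d)/φ(d).
Cyclic subgroups by order — order 1: 1; order 2: 3; order 3: 4.
Total: 8.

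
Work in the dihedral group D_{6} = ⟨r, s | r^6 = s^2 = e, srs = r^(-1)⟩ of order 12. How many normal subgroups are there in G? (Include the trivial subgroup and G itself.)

G has 16 subgroups. Checking conjugation-invariance by order — order 1: 1/1 normal; order 2: 1/7 normal; order 3: 1/1 normal; order 4: 0/3 normal; order 6: 3/3 normal; order 12: 1/1 normal.
Total normal subgroups: 7.

7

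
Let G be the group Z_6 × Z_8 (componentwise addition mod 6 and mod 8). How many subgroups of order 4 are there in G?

3

|G| = 48 and 4 | 48, so subgroups of order 4 are possible by Lagrange.
The subgroups of order 4 are: {(0,0), (0,2), (0,4), (0,6)}; {(0,0), (0,4), (3,0), (3,4)}; {(0,0), (0,4), (3,2), (3,6)}.
So G has 3 subgroups of order 4.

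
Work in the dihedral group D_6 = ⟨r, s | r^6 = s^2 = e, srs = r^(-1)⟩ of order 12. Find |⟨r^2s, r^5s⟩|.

|⟨r^2s⟩| = 2 and |⟨r^5s⟩| = 2, so |H| is a multiple of lcm(2, 2) = 2 and divides |G| = 12.
Closing under the operation: H = {e, r^3, r^2s, r^5s}, so |H| = 4.

4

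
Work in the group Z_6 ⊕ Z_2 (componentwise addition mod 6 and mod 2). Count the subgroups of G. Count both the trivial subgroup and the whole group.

10

|G| = 12, so by Lagrange every subgroup order divides 12. Divisors: 1, 2, 3, 4, 6, 12.
Subgroups by order — order 1: 1; order 2: 3; order 3: 1; order 4: 1; order 6: 3; order 12: 1.
Total: 1 + 3 + 1 + 1 + 3 + 1 = 10.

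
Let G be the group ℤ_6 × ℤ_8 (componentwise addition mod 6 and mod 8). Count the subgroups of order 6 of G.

|G| = 48 and 6 | 48, so subgroups of order 6 are possible by Lagrange.
The subgroups of order 6 are: {(0,0), (0,4), (2,0), (2,4), (4,0), (4,4)}; {(0,0), (1,0), (2,0), (3,0), (4,0), (5,0)}; {(0,0), (1,4), (2,0), (3,4), (4,0), (5,4)}.
So G has 3 subgroups of order 6.

3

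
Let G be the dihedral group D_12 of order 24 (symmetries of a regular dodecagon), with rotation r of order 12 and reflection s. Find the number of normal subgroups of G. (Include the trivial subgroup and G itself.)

G has 34 subgroups. Checking conjugation-invariance by order — order 1: 1/1 normal; order 2: 1/13 normal; order 3: 1/1 normal; order 4: 1/7 normal; order 6: 1/5 normal; order 8: 0/3 normal; order 12: 3/3 normal; order 24: 1/1 normal.
Total normal subgroups: 9.

9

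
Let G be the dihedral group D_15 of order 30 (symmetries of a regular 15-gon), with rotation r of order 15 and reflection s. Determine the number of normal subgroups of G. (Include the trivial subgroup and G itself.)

5

G has 28 subgroups. Checking conjugation-invariance by order — order 1: 1/1 normal; order 2: 0/15 normal; order 3: 1/1 normal; order 5: 1/1 normal; order 6: 0/5 normal; order 10: 0/3 normal; order 15: 1/1 normal; order 30: 1/1 normal.
Total normal subgroups: 5.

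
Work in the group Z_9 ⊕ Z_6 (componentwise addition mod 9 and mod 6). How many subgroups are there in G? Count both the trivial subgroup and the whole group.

20

|G| = 54, so by Lagrange every subgroup order divides 54. Divisors: 1, 2, 3, 6, 9, 18, 27, 54.
Subgroups by order — order 1: 1; order 2: 1; order 3: 4; order 6: 4; order 9: 4; order 18: 4; order 27: 1; order 54: 1.
Total: 1 + 1 + 4 + 4 + 4 + 4 + 1 + 1 = 20.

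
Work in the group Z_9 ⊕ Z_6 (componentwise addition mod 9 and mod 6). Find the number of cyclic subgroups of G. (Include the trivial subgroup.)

16

Each element a generates a cyclic subgroup ⟨a⟩; distinct elements may generate the same one (a cyclic group of order d has φ(d) generators).
Cyclic subgroups by order — order 1: 1; order 2: 1; order 3: 4; order 6: 4; order 9: 3; order 18: 3.
Total: 16.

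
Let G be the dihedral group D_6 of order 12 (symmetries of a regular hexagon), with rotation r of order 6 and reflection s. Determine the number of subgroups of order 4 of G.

3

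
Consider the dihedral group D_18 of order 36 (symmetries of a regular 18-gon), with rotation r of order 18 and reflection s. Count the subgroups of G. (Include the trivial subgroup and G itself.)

45

|G| = 36, so by Lagrange every subgroup order divides 36. Divisors: 1, 2, 3, 4, 6, 9, 12, 18, 36.
Subgroups by order — order 1: 1; order 2: 19; order 3: 1; order 4: 9; order 6: 7; order 9: 1; order 12: 3; order 18: 3; order 36: 1.
Total: 1 + 19 + 1 + 9 + 7 + 1 + 3 + 3 + 1 = 45.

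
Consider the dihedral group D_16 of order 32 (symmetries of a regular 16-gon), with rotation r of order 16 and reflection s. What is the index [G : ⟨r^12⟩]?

|⟨r^12⟩| = 4 and |G| = 32.
By Lagrange, [G : H] = |G|/|H| = 32/4 = 8.

8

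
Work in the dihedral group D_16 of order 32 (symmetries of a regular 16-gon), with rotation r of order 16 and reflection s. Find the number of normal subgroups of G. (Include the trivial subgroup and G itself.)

8

G has 36 subgroups. Checking conjugation-invariance by order — order 1: 1/1 normal; order 2: 1/17 normal; order 4: 1/9 normal; order 8: 1/5 normal; order 16: 3/3 normal; order 32: 1/1 normal.
Total normal subgroups: 8.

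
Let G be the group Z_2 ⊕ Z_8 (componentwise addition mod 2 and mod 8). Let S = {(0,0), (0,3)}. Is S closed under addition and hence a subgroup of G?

No

(0,3) ∈ S but its inverse (0,5) ∉ S, so S is not a subgroup.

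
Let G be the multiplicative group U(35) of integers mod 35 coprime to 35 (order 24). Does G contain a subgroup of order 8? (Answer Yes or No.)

8 | 24. A subgroup of order 8 is {1, 6, 8, 13, 22, 27, 29, 34}.

Yes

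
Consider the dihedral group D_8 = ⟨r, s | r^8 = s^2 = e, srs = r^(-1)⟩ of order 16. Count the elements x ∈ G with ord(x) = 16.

0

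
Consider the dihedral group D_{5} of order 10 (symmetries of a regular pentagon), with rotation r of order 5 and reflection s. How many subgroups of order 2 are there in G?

5

|G| = 10 and 2 | 10, so subgroups of order 2 are possible by Lagrange.
The subgroups of order 2 are: {e, r^2s}; {e, r^3s}; {e, r^4s}; {e, rs}; … (5 in all).
So G has 5 subgroups of order 2.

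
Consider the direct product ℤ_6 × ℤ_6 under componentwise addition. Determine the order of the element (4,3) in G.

6

The order of (4,3) in Z_6 × Z_6 is lcm(ord(4) in Z_6, ord(3) in Z_6).
ord(4) = 3 and ord(3) = 2, so |⟨(4,3)⟩| = lcm(3, 2) = 6.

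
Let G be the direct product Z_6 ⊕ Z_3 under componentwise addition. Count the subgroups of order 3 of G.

4

|G| = 18 and 3 | 18, so subgroups of order 3 are possible by Lagrange.
The subgroups of order 3 are: {(0,0), (0,1), (0,2)}; {(0,0), (2,0), (4,0)}; {(0,0), (2,1), (4,2)}; {(0,0), (2,2), (4,1)}.
So G has 4 subgroups of order 3.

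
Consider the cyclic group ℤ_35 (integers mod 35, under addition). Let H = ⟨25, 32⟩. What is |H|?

|⟨25⟩| = 7 and |⟨32⟩| = 35, so |H| is a multiple of lcm(7, 35) = 35 and divides |G| = 35.
Closing {25, 32} under the group operation gives all of G, so |H| = 35.

35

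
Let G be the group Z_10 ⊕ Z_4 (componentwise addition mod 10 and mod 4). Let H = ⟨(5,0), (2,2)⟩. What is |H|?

|⟨(5,0)⟩| = 2 and |⟨(2,2)⟩| = 10, so |H| is a multiple of lcm(2, 10) = 10 and divides |G| = 40.
Closing under the operation: H = {(0,0), (0,2), (1,0), (1,2), (2,0), (2,2), (3,0), (3,2), (4,0), (4,2), (5,0), (5,2), (6,0), (6,2), (7,0), (7,2), (8,0), (8,2), (9,0), (9,2)}, so |H| = 20.

20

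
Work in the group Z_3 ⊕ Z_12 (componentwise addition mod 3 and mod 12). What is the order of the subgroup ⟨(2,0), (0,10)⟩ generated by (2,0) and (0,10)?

18

|⟨(2,0)⟩| = 3 and |⟨(0,10)⟩| = 6, so |H| is a multiple of lcm(3, 6) = 6 and divides |G| = 36.
Closing under the operation: H = {(0,0), (0,2), (0,4), (0,6), (0,8), (0,10), (1,0), (1,2), (1,4), (1,6), (1,8), (1,10), (2,0), (2,2), (2,4), (2,6), (2,8), (2,10)}, so |H| = 18.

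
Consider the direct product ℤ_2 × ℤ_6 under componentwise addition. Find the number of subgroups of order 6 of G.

3

|G| = 12 and 6 | 12, so subgroups of order 6 are possible by Lagrange.
The subgroups of order 6 are: {(0,0), (0,1), (0,2), (0,3), (0,4), (0,5)}; {(0,0), (0,2), (0,4), (1,0), (1,2), (1,4)}; {(0,0), (0,2), (0,4), (1,1), (1,3), (1,5)}.
So G has 3 subgroups of order 6.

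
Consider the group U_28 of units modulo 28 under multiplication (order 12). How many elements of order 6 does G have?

6

The elements of order 6 are: 3, 5, 11, 17, 19, 23.
That's 6.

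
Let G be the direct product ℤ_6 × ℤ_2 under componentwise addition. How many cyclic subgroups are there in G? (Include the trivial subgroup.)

8

Group the elements of G by the cyclic subgroup they generate; each cyclic subgroup of order d accounts for φ(d) elements.
Cyclic subgroups by order — order 1: 1; order 2: 3; order 3: 1; order 6: 3.
Total: 8.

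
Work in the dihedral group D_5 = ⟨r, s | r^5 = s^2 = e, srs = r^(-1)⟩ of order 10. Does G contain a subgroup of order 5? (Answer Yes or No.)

5 | 10. A subgroup of order 5 is {e, r, r^2, r^3, r^4}.

Yes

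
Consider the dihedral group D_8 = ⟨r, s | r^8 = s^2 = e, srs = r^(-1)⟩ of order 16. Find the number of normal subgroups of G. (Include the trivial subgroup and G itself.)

7

G has 19 subgroups. Checking conjugation-invariance by order — order 1: 1/1 normal; order 2: 1/9 normal; order 4: 1/5 normal; order 8: 3/3 normal; order 16: 1/1 normal.
Total normal subgroups: 7.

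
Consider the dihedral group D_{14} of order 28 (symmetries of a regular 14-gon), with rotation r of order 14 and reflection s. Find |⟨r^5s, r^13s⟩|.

14

|⟨r^5s⟩| = 2 and |⟨r^13s⟩| = 2, so |H| is a multiple of lcm(2, 2) = 2 and divides |G| = 28.
Closing under the operation: H = {e, r^2, r^4, r^6, r^8, r^10, r^12, rs, r^3s, r^5s, r^7s, r^9s, r^11s, r^13s}, so |H| = 14.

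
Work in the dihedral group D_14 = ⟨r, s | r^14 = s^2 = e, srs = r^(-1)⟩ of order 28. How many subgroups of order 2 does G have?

15

|G| = 28 and 2 | 28, so subgroups of order 2 are possible by Lagrange.
The subgroups of order 2 are: {e, r^10s}; {e, r^11s}; {e, r^12s}; {e, r^13s}; … (15 in all).
So G has 15 subgroups of order 2.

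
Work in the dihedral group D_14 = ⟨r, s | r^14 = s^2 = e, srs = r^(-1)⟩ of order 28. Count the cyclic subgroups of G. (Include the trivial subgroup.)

Group the elements of G by the cyclic subgroup they generate; each cyclic subgroup of order d accounts for φ(d) elements.
Cyclic subgroups by order — order 1: 1; order 2: 15; order 7: 1; order 14: 1.
Total: 18.

18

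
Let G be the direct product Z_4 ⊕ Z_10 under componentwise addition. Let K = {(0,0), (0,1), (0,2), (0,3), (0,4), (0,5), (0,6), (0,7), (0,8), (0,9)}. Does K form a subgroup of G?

Yes

|K| = 10 divides |G| = 40, consistent with Lagrange.
K contains the identity, every element's inverse is in K, and K is closed under +: it is a subgroup.
In fact K = ⟨(0,1)⟩.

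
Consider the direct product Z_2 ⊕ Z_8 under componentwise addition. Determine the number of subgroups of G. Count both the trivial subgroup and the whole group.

|G| = 16, so by Lagrange every subgroup order divides 16. Divisors: 1, 2, 4, 8, 16.
Subgroups by order — order 1: 1; order 2: 3; order 4: 3; order 8: 3; order 16: 1.
Total: 1 + 3 + 3 + 3 + 1 = 11.

11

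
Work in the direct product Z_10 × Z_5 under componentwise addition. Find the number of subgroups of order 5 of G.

|G| = 50 and 5 | 50, so subgroups of order 5 are possible by Lagrange.
The subgroups of order 5 are: {(0,0), (0,1), (0,2), (0,3), (0,4)}; {(0,0), (2,0), (4,0), (6,0), (8,0)}; {(0,0), (2,1), (4,2), (6,3), (8,4)}; {(0,0), (2,2), (4,4), (6,1), (8,3)}; … (6 in all).
So G has 6 subgroups of order 5.

6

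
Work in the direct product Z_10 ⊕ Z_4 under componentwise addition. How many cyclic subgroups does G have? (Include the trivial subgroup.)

12

Group the elements of G by the cyclic subgroup they generate; each cyclic subgroup of order d accounts for φ(d) elements.
Cyclic subgroups by order — order 1: 1; order 2: 3; order 4: 2; order 5: 1; order 10: 3; order 20: 2.
Total: 12.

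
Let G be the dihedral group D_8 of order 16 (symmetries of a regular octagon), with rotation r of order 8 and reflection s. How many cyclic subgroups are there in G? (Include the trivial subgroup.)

Group the elements of G by the cyclic subgroup they generate; each cyclic subgroup of order d accounts for φ(d) elements.
Cyclic subgroups by order — order 1: 1; order 2: 9; order 4: 1; order 8: 1.
Total: 12.

12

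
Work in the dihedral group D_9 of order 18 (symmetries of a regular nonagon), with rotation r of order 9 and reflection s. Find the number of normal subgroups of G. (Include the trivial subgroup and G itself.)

4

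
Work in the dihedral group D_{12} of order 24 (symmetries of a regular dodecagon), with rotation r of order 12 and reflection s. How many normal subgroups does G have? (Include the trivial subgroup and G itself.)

9

G has 34 subgroups. Checking conjugation-invariance by order — order 1: 1/1 normal; order 2: 1/13 normal; order 3: 1/1 normal; order 4: 1/7 normal; order 6: 1/5 normal; order 8: 0/3 normal; order 12: 3/3 normal; order 24: 1/1 normal.
Total normal subgroups: 9.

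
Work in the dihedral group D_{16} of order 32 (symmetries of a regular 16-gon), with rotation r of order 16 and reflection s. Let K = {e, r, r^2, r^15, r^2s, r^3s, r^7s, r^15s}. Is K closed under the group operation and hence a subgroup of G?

r^2 ∈ K but its inverse r^14 ∉ K, so K is not a subgroup.

No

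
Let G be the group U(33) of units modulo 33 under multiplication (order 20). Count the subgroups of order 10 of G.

3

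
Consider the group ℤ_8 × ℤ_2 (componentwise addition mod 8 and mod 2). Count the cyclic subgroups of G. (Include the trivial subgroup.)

A cyclic subgroup of order d is generated by each of its φ(d) elements of order d, so the cyclic subgroups of order d number (#elements of order d)/φ(d).
Cyclic subgroups by order — order 1: 1; order 2: 3; order 4: 2; order 8: 2.
Total: 8.

8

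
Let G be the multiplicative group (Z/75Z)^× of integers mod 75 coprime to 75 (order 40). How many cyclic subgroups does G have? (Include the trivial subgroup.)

Group the elements of G by the cyclic subgroup they generate; each cyclic subgroup of order d accounts for φ(d) elements.
Cyclic subgroups by order — order 1: 1; order 2: 3; order 4: 2; order 5: 1; order 10: 3; order 20: 2.
Total: 12.

12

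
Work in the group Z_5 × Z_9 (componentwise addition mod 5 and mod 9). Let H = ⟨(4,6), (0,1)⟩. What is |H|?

|⟨(4,6)⟩| = 15 and |⟨(0,1)⟩| = 9, so |H| is a multiple of lcm(15, 9) = 45 and divides |G| = 45.
Closing {(4,6), (0,1)} under the group operation gives all of G, so |H| = 45.

45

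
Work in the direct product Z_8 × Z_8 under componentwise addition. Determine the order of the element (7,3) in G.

8

The order of (7,3) in Z_8 × Z_8 is lcm(ord(7) in Z_8, ord(3) in Z_8).
ord(7) = 8 and ord(3) = 8, so |⟨(7,3)⟩| = lcm(8, 8) = 8.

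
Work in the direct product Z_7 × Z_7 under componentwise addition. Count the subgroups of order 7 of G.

8

|G| = 49 and 7 | 49, so subgroups of order 7 are possible by Lagrange.
The subgroups of order 7 are: {(0,0), (0,1), (0,2), (0,3), (0,4), (0,5), (0,6)}; {(0,0), (1,0), (2,0), (3,0), (4,0), (5,0), (6,0)}; {(0,0), (1,1), (2,2), (3,3), (4,4), (5,5), (6,6)}; {(0,0), (1,2), (2,4), (3,6), (4,1), (5,3), (6,5)}; … (8 in all).
So G has 8 subgroups of order 7.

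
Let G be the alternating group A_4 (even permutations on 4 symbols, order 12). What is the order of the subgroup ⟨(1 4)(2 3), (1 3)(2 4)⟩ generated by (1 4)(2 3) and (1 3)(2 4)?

|⟨(1 4)(2 3)⟩| = 2 and |⟨(1 3)(2 4)⟩| = 2, so |H| is a multiple of lcm(2, 2) = 2 and divides |G| = 12.
Closing under the operation: H = {e, (1 2)(3 4), (1 3)(2 4), (1 4)(2 3)}, so |H| = 4.

4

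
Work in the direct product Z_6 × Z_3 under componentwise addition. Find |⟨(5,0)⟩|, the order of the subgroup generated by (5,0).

The order of (5,0) in Z_6 × Z_3 is lcm(ord(5) in Z_6, ord(0) in Z_3).
ord(5) = 6 and ord(0) = 1, so |⟨(5,0)⟩| = lcm(6, 1) = 6.

6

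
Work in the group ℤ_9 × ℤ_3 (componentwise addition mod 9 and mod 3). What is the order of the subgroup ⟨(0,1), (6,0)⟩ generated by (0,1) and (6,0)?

9

|⟨(0,1)⟩| = 3 and |⟨(6,0)⟩| = 3, so |H| is a multiple of lcm(3, 3) = 3 and divides |G| = 27.
Closing under the operation: H = {(0,0), (0,1), (0,2), (3,0), (3,1), (3,2), (6,0), (6,1), (6,2)}, so |H| = 9.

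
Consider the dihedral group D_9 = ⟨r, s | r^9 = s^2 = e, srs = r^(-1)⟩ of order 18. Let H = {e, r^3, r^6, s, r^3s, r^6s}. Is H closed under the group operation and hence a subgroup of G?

Yes

|H| = 6 divides |G| = 18, consistent with Lagrange.
H contains the identity, every element's inverse is in H, and H is closed under ·: it is a subgroup.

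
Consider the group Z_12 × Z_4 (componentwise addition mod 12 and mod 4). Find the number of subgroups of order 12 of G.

|G| = 48 and 12 | 48, so subgroups of order 12 are possible by Lagrange.
The subgroups of order 12 are: {(0,0), (0,1), (0,2), (0,3), (4,0), (4,1), (4,2), (4,3), (8,0), (8,1), (8,2), (8,3)}; {(0,0), (0,2), (2,0), (2,2), (4,0), (4,2), (6,0), (6,2), (8,0), (8,2), (10,0), (10,2)}; {(0,0), (0,2), (2,1), (2,3), (4,0), (4,2), (6,1), (6,3), (8,0), (8,2), (10,1), (10,3)}; {(0,0), (1,0), (2,0), (3,0), (4,0), (5,0), (6,0), (7,0), (8,0), (9,0), (10,0), (11,0)}; … (7 in all).
So G has 7 subgroups of order 12.

7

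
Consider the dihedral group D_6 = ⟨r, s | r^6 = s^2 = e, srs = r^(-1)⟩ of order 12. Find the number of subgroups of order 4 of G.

3

|G| = 12 and 4 | 12, so subgroups of order 4 are possible by Lagrange.
The subgroups of order 4 are: {e, r^3, r^2s, r^5s}; {e, r^3, s, r^3s}; {e, r^3, rs, r^4s}.
So G has 3 subgroups of order 4.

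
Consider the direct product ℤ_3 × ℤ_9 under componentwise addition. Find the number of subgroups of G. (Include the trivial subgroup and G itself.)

10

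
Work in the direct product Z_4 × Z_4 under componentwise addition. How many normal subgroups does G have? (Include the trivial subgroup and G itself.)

15

G is abelian, so every subgroup is normal.
G has 15 subgroups in total, hence 15 normal subgroups.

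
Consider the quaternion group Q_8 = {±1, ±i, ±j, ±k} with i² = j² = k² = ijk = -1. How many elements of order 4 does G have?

6

The elements of order 4 are: i, -i, j, -j, k, -k.
That's 6.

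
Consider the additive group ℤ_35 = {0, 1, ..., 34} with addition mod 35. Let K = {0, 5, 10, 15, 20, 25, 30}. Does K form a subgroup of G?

|K| = 7 divides |G| = 35, consistent with Lagrange.
K contains the identity, every element's inverse is in K, and K is closed under +: it is a subgroup.
In fact K = ⟨20⟩.

Yes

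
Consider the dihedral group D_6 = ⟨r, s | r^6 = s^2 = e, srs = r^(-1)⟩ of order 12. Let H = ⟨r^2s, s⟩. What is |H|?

6

|⟨r^2s⟩| = 2 and |⟨s⟩| = 2, so |H| is a multiple of lcm(2, 2) = 2 and divides |G| = 12.
Closing under the operation: H = {e, r^2, r^4, s, r^2s, r^4s}, so |H| = 6.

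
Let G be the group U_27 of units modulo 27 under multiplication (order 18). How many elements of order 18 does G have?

6

The elements of order 18 are: 2, 5, 11, 14, 20, 23.
That's 6.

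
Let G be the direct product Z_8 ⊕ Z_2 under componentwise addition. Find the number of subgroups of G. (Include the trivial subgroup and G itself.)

11

|G| = 16, so by Lagrange every subgroup order divides 16. Divisors: 1, 2, 4, 8, 16.
Subgroups by order — order 1: 1; order 2: 3; order 4: 3; order 8: 3; order 16: 1.
Total: 1 + 3 + 3 + 3 + 1 = 11.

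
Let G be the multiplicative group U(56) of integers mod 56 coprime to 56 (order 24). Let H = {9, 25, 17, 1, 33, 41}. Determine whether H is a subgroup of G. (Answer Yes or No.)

Yes

|H| = 6 divides |G| = 24, consistent with Lagrange.
H contains the identity, every element's inverse is in H, and H is closed under ·: it is a subgroup.
In fact H = ⟨17⟩.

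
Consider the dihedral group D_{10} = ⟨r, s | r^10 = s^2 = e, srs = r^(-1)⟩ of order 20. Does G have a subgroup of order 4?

4 | 20. A subgroup of order 4 is {e, r^5, r^2s, r^7s}.

Yes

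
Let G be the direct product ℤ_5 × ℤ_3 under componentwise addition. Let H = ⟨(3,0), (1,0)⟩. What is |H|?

|⟨(3,0)⟩| = 5 and |⟨(1,0)⟩| = 5, so |H| is a multiple of lcm(5, 5) = 5 and divides |G| = 15.
Closing under the operation: H = {(0,0), (1,0), (2,0), (3,0), (4,0)}, so |H| = 5.

5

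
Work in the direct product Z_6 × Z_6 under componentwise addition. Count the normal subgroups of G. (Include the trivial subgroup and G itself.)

30

G is abelian, so every subgroup is normal.
G has 30 subgroups in total, hence 30 normal subgroups.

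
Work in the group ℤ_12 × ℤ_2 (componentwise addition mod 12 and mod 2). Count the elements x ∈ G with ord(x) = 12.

8

An element (a,b) has order lcm(ord(a), ord(b)); count pairs with lcm equal to 12.
Enumerating gives 8 such elements.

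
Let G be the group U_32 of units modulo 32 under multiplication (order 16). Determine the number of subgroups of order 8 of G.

|G| = 16 and 8 | 16, so subgroups of order 8 are possible by Lagrange.
The subgroups of order 8 are: {1, 3, 9, 11, 17, 19, 25, 27}; {1, 5, 9, 13, 17, 21, 25, 29}; {1, 7, 9, 15, 17, 23, 25, 31}.
So G has 3 subgroups of order 8.

3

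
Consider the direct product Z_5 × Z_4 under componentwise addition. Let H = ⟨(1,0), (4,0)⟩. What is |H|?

|⟨(1,0)⟩| = 5 and |⟨(4,0)⟩| = 5, so |H| is a multiple of lcm(5, 5) = 5 and divides |G| = 20.
Closing under the operation: H = {(0,0), (1,0), (2,0), (3,0), (4,0)}, so |H| = 5.

5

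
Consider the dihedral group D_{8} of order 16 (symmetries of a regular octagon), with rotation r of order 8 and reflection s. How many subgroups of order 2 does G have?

|G| = 16 and 2 | 16, so subgroups of order 2 are possible by Lagrange.
The subgroups of order 2 are: {e, r^2s}; {e, r^3s}; {e, r^4}; {e, r^4s}; … (9 in all).
So G has 9 subgroups of order 2.

9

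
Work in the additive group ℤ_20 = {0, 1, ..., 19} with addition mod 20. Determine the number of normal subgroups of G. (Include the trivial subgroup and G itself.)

G is abelian, so every subgroup is normal.
G has 6 subgroups in total, hence 6 normal subgroups.

6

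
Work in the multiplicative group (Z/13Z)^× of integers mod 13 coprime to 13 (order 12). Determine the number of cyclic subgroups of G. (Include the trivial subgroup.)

Group the elements of G by the cyclic subgroup they generate; each cyclic subgroup of order d accounts for φ(d) elements.
Cyclic subgroups by order — order 1: 1; order 2: 1; order 3: 1; order 4: 1; order 6: 1; order 12: 1.
Total: 6.

6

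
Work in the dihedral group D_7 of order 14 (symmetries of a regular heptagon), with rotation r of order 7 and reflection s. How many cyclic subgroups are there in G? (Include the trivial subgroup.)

9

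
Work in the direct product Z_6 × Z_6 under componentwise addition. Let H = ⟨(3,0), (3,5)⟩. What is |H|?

|⟨(3,0)⟩| = 2 and |⟨(3,5)⟩| = 6, so |H| is a multiple of lcm(2, 6) = 6 and divides |G| = 36.
Closing under the operation: H = {(0,0), (0,1), (0,2), (0,3), (0,4), (0,5), (3,0), (3,1), (3,2), (3,3), (3,4), (3,5)}, so |H| = 12.

12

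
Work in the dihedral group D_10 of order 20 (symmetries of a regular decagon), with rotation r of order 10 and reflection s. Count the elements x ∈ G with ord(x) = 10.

The elements of order 10 are: r, r^3, r^7, r^9.
That's 4.

4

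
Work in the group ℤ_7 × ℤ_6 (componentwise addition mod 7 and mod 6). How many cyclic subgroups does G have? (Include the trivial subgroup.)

8

Each element a generates a cyclic subgroup ⟨a⟩; distinct elements may generate the same one (a cyclic group of order d has φ(d) generators).
Cyclic subgroups by order — order 1: 1; order 2: 1; order 3: 1; order 6: 1; order 7: 1; order 14: 1; order 21: 1; order 42: 1.
Total: 8.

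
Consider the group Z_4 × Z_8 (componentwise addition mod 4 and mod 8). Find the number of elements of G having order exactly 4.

An element (a,b) has order lcm(ord(a), ord(b)); count pairs with lcm equal to 4.
Enumerating gives 12 such elements.

12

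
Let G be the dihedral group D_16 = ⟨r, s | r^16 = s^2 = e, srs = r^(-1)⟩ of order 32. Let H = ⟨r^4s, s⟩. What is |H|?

8

|⟨r^4s⟩| = 2 and |⟨s⟩| = 2, so |H| is a multiple of lcm(2, 2) = 2 and divides |G| = 32.
Closing under the operation: H = {e, r^4, r^8, r^12, s, r^4s, r^8s, r^12s}, so |H| = 8.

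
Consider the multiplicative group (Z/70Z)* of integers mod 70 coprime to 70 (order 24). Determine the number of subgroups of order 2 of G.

3

|G| = 24 and 2 | 24, so subgroups of order 2 are possible by Lagrange.
The subgroups of order 2 are: {1, 29}; {1, 41}; {1, 69}.
So G has 3 subgroups of order 2.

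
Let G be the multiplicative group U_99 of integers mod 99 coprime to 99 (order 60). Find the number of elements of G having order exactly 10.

12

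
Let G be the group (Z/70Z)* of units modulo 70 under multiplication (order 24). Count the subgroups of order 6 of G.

3

|G| = 24 and 6 | 24, so subgroups of order 6 are possible by Lagrange.
The subgroups of order 6 are: {1, 11, 19, 51, 59, 69}; {1, 9, 11, 29, 39, 51}; {1, 11, 31, 41, 51, 61}.
So G has 3 subgroups of order 6.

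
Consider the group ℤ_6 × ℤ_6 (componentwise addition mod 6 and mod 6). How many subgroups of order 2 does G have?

|G| = 36 and 2 | 36, so subgroups of order 2 are possible by Lagrange.
The subgroups of order 2 are: {(0,0), (0,3)}; {(0,0), (3,0)}; {(0,0), (3,3)}.
So G has 3 subgroups of order 2.

3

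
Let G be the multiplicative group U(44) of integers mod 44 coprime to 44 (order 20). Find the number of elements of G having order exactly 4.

No element of G has order 4 (even though 4 | 20).

0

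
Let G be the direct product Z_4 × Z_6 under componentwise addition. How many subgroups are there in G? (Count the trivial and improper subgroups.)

16

|G| = 24, so by Lagrange every subgroup order divides 24. Divisors: 1, 2, 3, 4, 6, 8, 12, 24.
Subgroups by order — order 1: 1; order 2: 3; order 3: 1; order 4: 3; order 6: 3; order 8: 1; order 12: 3; order 24: 1.
Total: 1 + 3 + 1 + 3 + 3 + 1 + 3 + 1 = 16.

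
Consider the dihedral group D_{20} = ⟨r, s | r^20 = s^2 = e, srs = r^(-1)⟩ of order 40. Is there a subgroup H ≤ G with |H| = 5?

Yes

5 | 40. A subgroup of order 5 is {e, r^4, r^8, r^12, r^16}.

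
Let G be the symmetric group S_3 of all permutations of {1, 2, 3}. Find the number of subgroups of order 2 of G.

3

|G| = 6 and 2 | 6, so subgroups of order 2 are possible by Lagrange.
The subgroups of order 2 are: {e, (1 2)}; {e, (1 3)}; {e, (2 3)}.
So G has 3 subgroups of order 2.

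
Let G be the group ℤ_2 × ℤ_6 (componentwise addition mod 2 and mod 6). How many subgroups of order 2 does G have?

3

|G| = 12 and 2 | 12, so subgroups of order 2 are possible by Lagrange.
The subgroups of order 2 are: {(0,0), (0,3)}; {(0,0), (1,0)}; {(0,0), (1,3)}.
So G has 3 subgroups of order 2.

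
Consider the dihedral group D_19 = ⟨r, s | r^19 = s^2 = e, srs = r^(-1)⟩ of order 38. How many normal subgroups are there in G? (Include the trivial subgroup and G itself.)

3

G has 22 subgroups. Checking conjugation-invariance by order — order 1: 1/1 normal; order 2: 0/19 normal; order 19: 1/1 normal; order 38: 1/1 normal.
Total normal subgroups: 3.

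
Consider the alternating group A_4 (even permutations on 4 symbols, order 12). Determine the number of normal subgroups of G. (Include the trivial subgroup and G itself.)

3

G has 10 subgroups. Checking conjugation-invariance by order — order 1: 1/1 normal; order 2: 0/3 normal; order 3: 0/4 normal; order 4: 1/1 normal; order 12: 1/1 normal.
Total normal subgroups: 3.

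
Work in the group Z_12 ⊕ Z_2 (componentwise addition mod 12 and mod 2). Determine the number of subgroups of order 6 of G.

3

|G| = 24 and 6 | 24, so subgroups of order 6 are possible by Lagrange.
The subgroups of order 6 are: {(0,0), (0,1), (4,0), (4,1), (8,0), (8,1)}; {(0,0), (2,0), (4,0), (6,0), (8,0), (10,0)}; {(0,0), (2,1), (4,0), (6,1), (8,0), (10,1)}.
So G has 3 subgroups of order 6.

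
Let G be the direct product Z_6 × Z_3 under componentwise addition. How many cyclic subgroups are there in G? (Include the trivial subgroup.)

A cyclic subgroup of order d is generated by each of its φ(d) elements of order d, so the cyclic subgroups of order d number (#elements of order d)/φ(d).
Cyclic subgroups by order — order 1: 1; order 2: 1; order 3: 4; order 6: 4.
Total: 10.

10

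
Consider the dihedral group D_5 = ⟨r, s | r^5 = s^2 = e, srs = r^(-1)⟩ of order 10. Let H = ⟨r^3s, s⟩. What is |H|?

10

|⟨r^3s⟩| = 2 and |⟨s⟩| = 2, so |H| is a multiple of lcm(2, 2) = 2 and divides |G| = 10.
Closing {r^3s, s} under the group operation gives all of G, so |H| = 10.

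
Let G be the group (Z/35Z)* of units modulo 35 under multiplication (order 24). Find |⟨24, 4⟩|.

12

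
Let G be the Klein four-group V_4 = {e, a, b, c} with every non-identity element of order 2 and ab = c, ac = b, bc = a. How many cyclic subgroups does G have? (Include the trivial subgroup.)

4

Group the elements of G by the cyclic subgroup they generate; each cyclic subgroup of order d accounts for φ(d) elements.
Cyclic subgroups by order — order 1: 1; order 2: 3.
Total: 4.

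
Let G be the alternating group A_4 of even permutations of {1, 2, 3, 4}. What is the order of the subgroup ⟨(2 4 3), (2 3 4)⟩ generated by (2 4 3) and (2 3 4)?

|⟨(2 4 3)⟩| = 3 and |⟨(2 3 4)⟩| = 3, so |H| is a multiple of lcm(3, 3) = 3 and divides |G| = 12.
Closing under the operation: H = {e, (2 3 4), (2 4 3)}, so |H| = 3.

3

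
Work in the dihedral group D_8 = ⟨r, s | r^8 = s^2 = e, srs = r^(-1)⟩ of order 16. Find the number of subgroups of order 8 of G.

|G| = 16 and 8 | 16, so subgroups of order 8 are possible by Lagrange.
The subgroups of order 8 are: {e, r, r^2, r^3, r^4, r^5, r^6, r^7}; {e, r^2, r^4, r^6, s, r^2s, r^4s, r^6s}; {e, r^2, r^4, r^6, rs, r^3s, r^5s, r^7s}.
So G has 3 subgroups of order 8.

3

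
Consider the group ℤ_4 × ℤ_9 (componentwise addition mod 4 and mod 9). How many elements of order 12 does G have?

An element (a,b) has order lcm(ord(a), ord(b)); count pairs with lcm equal to 12.
Enumerating gives 4 such elements.

4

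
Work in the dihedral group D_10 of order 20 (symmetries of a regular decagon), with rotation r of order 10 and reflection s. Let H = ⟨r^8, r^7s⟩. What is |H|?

10

|⟨r^8⟩| = 5 and |⟨r^7s⟩| = 2, so |H| is a multiple of lcm(5, 2) = 10 and divides |G| = 20.
Closing under the operation: H = {e, r^2, r^4, r^6, r^8, rs, r^3s, r^5s, r^7s, r^9s}, so |H| = 10.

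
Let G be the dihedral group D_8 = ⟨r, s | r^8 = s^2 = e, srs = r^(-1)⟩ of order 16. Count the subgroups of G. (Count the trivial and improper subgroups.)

19

|G| = 16, so by Lagrange every subgroup order divides 16. Divisors: 1, 2, 4, 8, 16.
Subgroups by order — order 1: 1; order 2: 9; order 4: 5; order 8: 3; order 16: 1.
Total: 1 + 9 + 5 + 3 + 1 = 19.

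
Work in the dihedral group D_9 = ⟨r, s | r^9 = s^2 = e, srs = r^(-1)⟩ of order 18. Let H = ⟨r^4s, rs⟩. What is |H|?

6

|⟨r^4s⟩| = 2 and |⟨rs⟩| = 2, so |H| is a multiple of lcm(2, 2) = 2 and divides |G| = 18.
Closing under the operation: H = {e, r^3, r^6, rs, r^4s, r^7s}, so |H| = 6.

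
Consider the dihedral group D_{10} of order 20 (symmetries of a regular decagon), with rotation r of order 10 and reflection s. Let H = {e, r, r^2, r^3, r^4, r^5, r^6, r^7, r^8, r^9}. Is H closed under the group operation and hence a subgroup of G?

Yes

|H| = 10 divides |G| = 20, consistent with Lagrange.
H contains the identity, every element's inverse is in H, and H is closed under ·: it is a subgroup.
In fact H = ⟨r^9⟩.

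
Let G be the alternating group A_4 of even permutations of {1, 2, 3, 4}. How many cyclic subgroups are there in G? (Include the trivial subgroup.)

8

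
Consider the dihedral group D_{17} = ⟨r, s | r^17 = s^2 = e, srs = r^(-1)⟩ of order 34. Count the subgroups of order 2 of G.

17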